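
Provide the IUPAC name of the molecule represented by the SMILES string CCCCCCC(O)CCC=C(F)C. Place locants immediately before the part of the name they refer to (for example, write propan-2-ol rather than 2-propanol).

Counting along the main chain through the –OH group and the multiple bond gives 12 carbons: the parent is dodecane.
An alcohol (–OH) is the principal characteristic group, giving the suffix -ol.
The chain contains a C=C double bond, so the unsaturation ending is -ene.
Choose the numbering such that numbering from this end puts the hydroxyl group at C-6 rather than C-7.
This places the hydroxyl at C-6; the double bond between C-2 and C-3; a fluoro group at C-2.
Assembling the pieces gives 2-fluorododec-2-en-6-ol.

2-fluorododec-2-en-6-ol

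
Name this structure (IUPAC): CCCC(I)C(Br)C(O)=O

2-bromo-3-iodohexanoic acid

Counting along the main chain through the –COOH group gives 6 carbons: the parent is hexane.
The highest-priority functional group is a carboxylic acid (terminal –COOH), so the name ends in -oic acid.
Choose the numbering such that the carboxylic acid carbon is C-1 by definition.
With this numbering: a bromo group at C-2; an iodo group at C-3.
Prefixes are listed alphabetically: bromo, iodo.
Putting it together: 2-bromo-3-iodohexanoic acid.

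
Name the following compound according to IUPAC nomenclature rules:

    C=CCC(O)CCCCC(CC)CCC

9-ethyldodec-1-en-4-ol

The longest chain bearing the –OH group and the multiple bond is 12 carbons long (dodecane).
The principal characteristic group is an alcohol (–OH), named with the suffix -ol.
There is one C=C double bond, indicated by the ending -ene.
Number the chain so that numbering from this end puts the hydroxyl group at C-4 rather than C-9.
That gives the hydroxyl at C-4; the double bond between C-1 and C-2; an ethyl group at C-9.
Putting it together: 9-ethyldodec-1-en-4-ol.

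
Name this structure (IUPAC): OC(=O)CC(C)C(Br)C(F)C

The longest chain bearing the –COOH group is 6 carbons long (hexane).
The highest-priority functional group is a carboxylic acid (terminal –COOH), so the name ends in -oic acid.
Number the chain so that the carboxylic acid carbon is C-1 by definition.
That gives a bromo group at C-4; a fluoro group at C-5; a methyl group at C-3.
Substituent prefixes are cited in alphabetical order (multiplying prefixes like di-/tri- are ignored for ordering).
Assembling the pieces gives 4-bromo-5-fluoro-3-methylhexanoic acid.

4-bromo-5-fluoro-3-methylhexanoic acid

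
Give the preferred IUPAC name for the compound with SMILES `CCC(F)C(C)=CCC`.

Counting along the main chain through the multiple bond gives 7 carbons: the parent is heptane.
A C=C double bond in the chain gives the infix -ene-.
The numbering direction is chosen so that numbering from this end puts the double bond at C-3 rather than C-4.
With this numbering: the double bond between C-3 and C-4; a fluoro group at C-5; a methyl group at C-4.
Prefixes are listed alphabetically: fluoro, methyl.
Putting it together: 5-fluoro-4-methylhept-3-ene.

5-fluoro-4-methylhept-3-ene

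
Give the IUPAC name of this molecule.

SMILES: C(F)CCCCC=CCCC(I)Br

Counting along the main chain through the multiple bond gives 10 carbons: the parent is decane.
There is one C=C double bond, indicated by the ending -ene.
Choose the numbering such that numbering from this end puts the double bond at C-4 rather than C-6.
That gives the double bond between C-4 and C-5; a bromo group at C-1; a fluoro group at C-10; an iodo group at C-1.
Prefixes are listed alphabetically: bromo, fluoro, iodo.
The name is 1-bromo-10-fluoro-1-iododec-4-ene.

1-bromo-10-fluoro-1-iododec-4-ene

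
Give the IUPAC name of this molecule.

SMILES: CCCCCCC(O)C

octan-2-ol

The longest carbon chain that includes the –OH group has 8 carbons, so the parent hydride is octane.
The principal characteristic group is an alcohol (–OH), named with the suffix -ol.
Number the chain so that numbering from this end puts the hydroxyl group at C-2 rather than C-7.
This places the hydroxyl at C-2.
Assembling the pieces gives octan-2-ol.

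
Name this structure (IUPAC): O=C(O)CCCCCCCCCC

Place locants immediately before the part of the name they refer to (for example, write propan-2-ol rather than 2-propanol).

The longest chain bearing the –COOH group is 11 carbons long (undecane).
A carboxylic acid (terminal –COOH) is the principal characteristic group, giving the suffix -oic acid.
Number the chain so that the carboxylic acid carbon is C-1 by definition.
Putting it together: undecanoic acid.

undecanoic acid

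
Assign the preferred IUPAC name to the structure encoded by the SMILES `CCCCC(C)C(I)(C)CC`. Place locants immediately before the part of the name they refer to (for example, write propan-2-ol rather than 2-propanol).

3-iodo-3,4-dimethyloctane

The parent chain contains 8 carbons (octane).
The numbering direction is chosen so that the substituent locant set {3,3,4} is lower than {5,6,6} at the first point of difference.
That gives an iodo group at C-3; methyl groups at C-3 and C-4.
The substituents are ordered alphabetically, ignoring any di-/tri- multipliers.
The name is 3-iodo-3,4-dimethyloctane.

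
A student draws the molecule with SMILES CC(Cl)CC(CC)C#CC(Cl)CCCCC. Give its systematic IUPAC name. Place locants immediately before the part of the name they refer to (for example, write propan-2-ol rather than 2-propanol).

2,7-dichloro-4-ethyldodec-5-yne

The longest carbon chain that includes the multiple bond has 12 carbons, so the parent hydride is dodecane.
The chain contains a C≡C triple bond, so the unsaturation ending is -yne.
Choose the numbering such that numbering from this end puts the triple bond at C-5 rather than C-7.
This places the triple bond between C-5 and C-6; chloro groups at C-2 and C-7; an ethyl group at C-4.
The substituents are ordered alphabetically, ignoring any di-/tri- multipliers.
The name is 2,7-dichloro-4-ethyldodec-5-yne.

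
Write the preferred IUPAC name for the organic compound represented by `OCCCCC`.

pentan-1-ol

The longest carbon chain that includes the –OH group has 5 carbons, so the parent hydride is pentane.
An alcohol (–OH) is the principal characteristic group, giving the suffix -ol.
The numbering direction is chosen so that numbering from this end puts the hydroxyl group at C-1 rather than C-5.
This places the hydroxyl at C-1.
Putting it together: pentan-1-ol.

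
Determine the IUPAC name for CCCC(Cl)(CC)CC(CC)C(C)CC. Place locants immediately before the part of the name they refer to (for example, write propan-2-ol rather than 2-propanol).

6-chloro-4,6-diethyl-3-methylnonane

The parent chain contains 9 carbons (nonane).
Choose the numbering such that the substituent locant set {3,4,6,6} is lower than {4,4,6,7} at the first point of difference.
That gives a chloro group at C-6; ethyl groups at C-4 and C-6; a methyl group at C-3.
Substituent prefixes are cited in alphabetical order (multiplying prefixes like di-/tri- are ignored for ordering).
Assembling the pieces gives 6-chloro-4,6-diethyl-3-methylnonane.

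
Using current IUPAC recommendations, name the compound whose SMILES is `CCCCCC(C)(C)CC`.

3,3-dimethyloctane

The longest continuous carbon chain has 8 atoms, so the parent hydride is octane.
The numbering direction is chosen so that the substituent locant set {3,3} is lower than {6,6} at the first point of difference.
With this numbering: two methyl groups at C-3.
Assembling the pieces gives 3,3-dimethyloctane.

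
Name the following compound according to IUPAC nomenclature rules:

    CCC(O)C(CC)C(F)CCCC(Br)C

The longest chain bearing the –OH group is 10 carbons long (decane).
The highest-priority functional group is an alcohol (–OH), so the name ends in -ol.
The numbering direction is chosen so that numbering from this end puts the hydroxyl group at C-3 rather than C-8.
That gives the hydroxyl at C-3; a bromo group at C-9; an ethyl group at C-4; a fluoro group at C-5.
Prefixes are listed alphabetically: bromo, ethyl, fluoro.
Assembling the pieces gives 9-bromo-4-ethyl-5-fluorodecan-3-ol.

9-bromo-4-ethyl-5-fluorodecan-3-ol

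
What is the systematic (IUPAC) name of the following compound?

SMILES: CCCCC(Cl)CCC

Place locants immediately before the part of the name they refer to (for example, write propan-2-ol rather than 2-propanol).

4-chlorooctane

The longest continuous carbon chain has 8 atoms, so the parent hydride is octane.
Number the chain so that the substituent locant set {4} is lower than {5} at the first point of difference.
That gives a chloro group at C-4.
Assembling the pieces gives 4-chlorooctane.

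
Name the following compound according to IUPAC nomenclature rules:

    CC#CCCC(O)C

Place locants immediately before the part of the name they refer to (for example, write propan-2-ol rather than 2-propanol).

hept-5-yn-2-ol

The longest chain bearing the –OH group and the multiple bond is 7 carbons long (heptane).
An alcohol (–OH) is the principal characteristic group, giving the suffix -ol.
There is one C≡C triple bond, indicated by the ending -yne.
The numbering direction is chosen so that numbering from this end puts the hydroxyl group at C-2 rather than C-6.
That gives the hydroxyl at C-2; the triple bond between C-5 and C-6.
Assembling the pieces gives hept-5-yn-2-ol.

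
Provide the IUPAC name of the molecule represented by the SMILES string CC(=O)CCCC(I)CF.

7-fluoro-6-iodoheptan-2-one

The longest chain bearing the carbonyl is 7 carbons long (heptane).
The principal characteristic group is a ketone (C=O on an internal carbon), named with the suffix -one.
Choose the numbering such that numbering from this end puts the carbonyl group at C-2 rather than C-6.
That gives the carbonyl at C-2; a fluoro group at C-7; an iodo group at C-6.
Substituent prefixes are cited in alphabetical order (multiplying prefixes like di-/tri- are ignored for ordering).
Putting it together: 7-fluoro-6-iodoheptan-2-one.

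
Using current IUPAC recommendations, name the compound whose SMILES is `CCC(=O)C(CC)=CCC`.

Counting along the main chain through the carbonyl and the multiple bond gives 7 carbons: the parent is heptane.
The principal characteristic group is a ketone (C=O on an internal carbon), named with the suffix -one.
The chain contains a C=C double bond, so the unsaturation ending is -ene.
Choose the numbering such that numbering from this end puts the carbonyl group at C-3 rather than C-5.
That gives the carbonyl at C-3; the double bond between C-4 and C-5; an ethyl group at C-4.
The name is 4-ethylhept-4-en-3-one.

4-ethylhept-4-en-3-one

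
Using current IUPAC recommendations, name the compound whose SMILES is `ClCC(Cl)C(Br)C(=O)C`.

The longest carbon chain that includes the carbonyl has 5 carbons, so the parent hydride is pentane.
The highest-priority functional group is a ketone (C=O on an internal carbon), so the name ends in -one.
The numbering direction is chosen so that numbering from this end puts the carbonyl group at C-2 rather than C-4.
That gives the carbonyl at C-2; a bromo group at C-3; chloro groups at C-4 and C-5.
Prefixes are listed alphabetically: bromo, chloro.
Putting it together: 3-bromo-4,5-dichloropentan-2-one.

3-bromo-4,5-dichloropentan-2-one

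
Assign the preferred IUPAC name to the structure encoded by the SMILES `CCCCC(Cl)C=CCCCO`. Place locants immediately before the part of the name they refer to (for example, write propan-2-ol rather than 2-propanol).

The longest chain bearing the –OH group and the multiple bond is 10 carbons long (decane).
The principal characteristic group is an alcohol (–OH), named with the suffix -ol.
A C=C double bond in the chain gives the infix -ene-.
Choose the numbering such that numbering from this end puts the hydroxyl group at C-1 rather than C-10.
This places the hydroxyl at C-1; the double bond between C-4 and C-5; a chloro group at C-6.
Assembling the pieces gives 6-chlorodec-4-en-1-ol.

6-chlorodec-4-en-1-ol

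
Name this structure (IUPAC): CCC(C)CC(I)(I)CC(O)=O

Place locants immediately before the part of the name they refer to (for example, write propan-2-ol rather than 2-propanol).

The longest carbon chain that includes the –COOH group has 7 carbons, so the parent hydride is heptane.
The highest-priority functional group is a carboxylic acid (terminal –COOH), so the name ends in -oic acid.
Choose the numbering such that the carboxylic acid carbon is C-1 by definition.
That gives two iodo groups at C-3; a methyl group at C-5.
The substituents are ordered alphabetically, ignoring any di-/tri- multipliers.
Putting it together: 3,3-diiodo-5-methylheptanoic acid.

3,3-diiodo-5-methylheptanoic acid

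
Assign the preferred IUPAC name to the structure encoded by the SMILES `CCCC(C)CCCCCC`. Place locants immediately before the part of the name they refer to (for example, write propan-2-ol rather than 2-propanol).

4-methyldecane

The parent chain contains 10 carbons (decane).
The numbering direction is chosen so that the substituent locant set {4} is lower than {7} at the first point of difference.
This places a methyl group at C-4.
Putting it together: 4-methyldecane.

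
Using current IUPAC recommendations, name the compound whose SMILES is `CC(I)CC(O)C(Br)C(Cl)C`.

The longest chain bearing the –OH group is 7 carbons long (heptane).
An alcohol (–OH) is the principal characteristic group, giving the suffix -ol.
The numbering direction is chosen so that the substituent locant set {2,3,6} is lower than {2,5,6} at the first point of difference.
This places the hydroxyl at C-4; a bromo group at C-3; a chloro group at C-2; an iodo group at C-6.
Substituent prefixes are cited in alphabetical order (multiplying prefixes like di-/tri- are ignored for ordering).
Putting it together: 3-bromo-2-chloro-6-iodoheptan-4-ol.

3-bromo-2-chloro-6-iodoheptan-4-ol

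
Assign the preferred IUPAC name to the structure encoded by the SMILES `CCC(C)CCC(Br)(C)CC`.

3-bromo-3,6-dimethyloctane

The longest carbon chain is 8 atoms: the parent is octane.
The numbering direction is chosen so that the substituent locant set {3,3,6} is lower than {3,6,6} at the first point of difference.
That gives a bromo group at C-3; methyl groups at C-3 and C-6.
Prefixes are listed alphabetically: bromo, methyl.
Putting it together: 3-bromo-3,6-dimethyloctane.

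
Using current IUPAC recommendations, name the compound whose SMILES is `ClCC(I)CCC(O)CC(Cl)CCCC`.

1,7-dichloro-2-iodoundecan-5-ol

The longest chain bearing the –OH group is 11 carbons long (undecane).
An alcohol (–OH) is the principal characteristic group, giving the suffix -ol.
Choose the numbering such that numbering from this end puts the hydroxyl group at C-5 rather than C-7.
With this numbering: the hydroxyl at C-5; chloro groups at C-1 and C-7; an iodo group at C-2.
The substituents are ordered alphabetically, ignoring any di-/tri- multipliers.
Putting it together: 1,7-dichloro-2-iodoundecan-5-ol.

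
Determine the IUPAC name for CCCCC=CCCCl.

Counting along the main chain through the multiple bond gives 8 carbons: the parent is octane.
The chain contains a C=C double bond, so the unsaturation ending is -ene.
The numbering direction is chosen so that numbering from this end puts the double bond at C-3 rather than C-5.
That gives the double bond between C-3 and C-4; a chloro group at C-1.
Putting it together: 1-chlorooct-3-ene.

1-chlorooct-3-ene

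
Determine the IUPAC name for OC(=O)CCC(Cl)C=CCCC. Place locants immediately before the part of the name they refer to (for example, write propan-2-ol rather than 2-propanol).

The longest chain bearing the –COOH group and the multiple bond is 9 carbons long (nonane).
The principal characteristic group is a carboxylic acid (terminal –COOH), named with the suffix -oic acid.
There is one C=C double bond, indicated by the ending -ene.
Number the chain so that the carboxylic acid carbon is C-1 by definition.
With this numbering: the double bond between C-5 and C-6; a chloro group at C-4.
Assembling the pieces gives 4-chloronon-5-enoic acid.

4-chloronon-5-enoic acid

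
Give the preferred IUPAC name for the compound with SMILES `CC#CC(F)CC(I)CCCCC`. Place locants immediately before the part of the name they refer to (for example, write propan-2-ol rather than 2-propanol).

4-fluoro-6-iodoundec-2-yne

The longest carbon chain that includes the multiple bond has 11 carbons, so the parent hydride is undecane.
There is one C≡C triple bond, indicated by the ending -yne.
Choose the numbering such that numbering from this end puts the triple bond at C-2 rather than C-9.
With this numbering: the triple bond between C-2 and C-3; a fluoro group at C-4; an iodo group at C-6.
Prefixes are listed alphabetically: fluoro, iodo.
Assembling the pieces gives 4-fluoro-6-iodoundec-2-yne.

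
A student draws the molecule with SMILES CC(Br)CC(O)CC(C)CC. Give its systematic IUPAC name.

The longest carbon chain that includes the –OH group has 8 carbons, so the parent hydride is octane.
An alcohol (–OH) is the principal characteristic group, giving the suffix -ol.
Choose the numbering such that numbering from this end puts the hydroxyl group at C-4 rather than C-5.
This places the hydroxyl at C-4; a bromo group at C-2; a methyl group at C-6.
Prefixes are listed alphabetically: bromo, methyl.
Putting it together: 2-bromo-6-methyloctan-4-ol.

2-bromo-6-methyloctan-4-ol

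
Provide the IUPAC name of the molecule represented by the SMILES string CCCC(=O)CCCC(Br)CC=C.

The longest chain bearing the carbonyl and the multiple bond is 11 carbons long (undecane).
A ketone (C=O on an internal carbon) is the principal characteristic group, giving the suffix -one.
The chain contains a C=C double bond, so the unsaturation ending is -ene.
The numbering direction is chosen so that numbering from this end puts the carbonyl group at C-4 rather than C-8.
That gives the carbonyl at C-4; the double bond between C-10 and C-11; a bromo group at C-8.
Putting it together: 8-bromoundec-10-en-4-one.

8-bromoundec-10-en-4-one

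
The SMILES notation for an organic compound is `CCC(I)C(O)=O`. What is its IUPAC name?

The longest chain bearing the –COOH group is 4 carbons long (butane).
A carboxylic acid (terminal –COOH) is the principal characteristic group, giving the suffix -oic acid.
Number the chain so that the carboxylic acid carbon is C-1 by definition.
With this numbering: an iodo group at C-2.
Assembling the pieces gives 2-iodobutanoic acid.

2-iodobutanoic acid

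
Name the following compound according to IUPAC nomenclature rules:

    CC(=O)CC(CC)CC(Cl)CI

6-chloro-4-ethyl-7-iodoheptan-2-one

Counting along the main chain through the carbonyl gives 7 carbons: the parent is heptane.
The highest-priority functional group is a ketone (C=O on an internal carbon), so the name ends in -one.
Number the chain so that numbering from this end puts the carbonyl group at C-2 rather than C-6.
This places the carbonyl at C-2; a chloro group at C-6; an ethyl group at C-4; an iodo group at C-7.
The substituents are ordered alphabetically, ignoring any di-/tri- multipliers.
The name is 6-chloro-4-ethyl-7-iodoheptan-2-one.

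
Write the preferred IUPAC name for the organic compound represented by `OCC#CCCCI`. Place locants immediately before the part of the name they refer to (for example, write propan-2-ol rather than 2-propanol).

The longest carbon chain that includes the –OH group and the multiple bond has 6 carbons, so the parent hydride is hexane.
The principal characteristic group is an alcohol (–OH), named with the suffix -ol.
There is one C≡C triple bond, indicated by the ending -yne.
Choose the numbering such that numbering from this end puts the hydroxyl group at C-1 rather than C-6.
That gives the hydroxyl at C-1; the triple bond between C-2 and C-3; an iodo group at C-6.
The name is 6-iodohex-2-yn-1-ol.

6-iodohex-2-yn-1-ol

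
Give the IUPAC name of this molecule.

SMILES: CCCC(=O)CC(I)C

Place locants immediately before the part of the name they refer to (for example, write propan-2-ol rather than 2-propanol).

The longest chain bearing the carbonyl is 7 carbons long (heptane).
The highest-priority functional group is a ketone (C=O on an internal carbon), so the name ends in -one.
Number the chain so that the substituent locant set {2} is lower than {6} at the first point of difference.
That gives the carbonyl at C-4; an iodo group at C-2.
The name is 2-iodoheptan-4-one.

2-iodoheptan-4-one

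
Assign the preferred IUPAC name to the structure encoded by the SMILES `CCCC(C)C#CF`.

1-fluoro-3-methylhex-1-yne

Counting along the main chain through the multiple bond gives 6 carbons: the parent is hexane.
There is one C≡C triple bond, indicated by the ending -yne.
Choose the numbering such that numbering from this end puts the triple bond at C-1 rather than C-5.
That gives the triple bond between C-1 and C-2; a fluoro group at C-1; a methyl group at C-3.
Substituent prefixes are cited in alphabetical order (multiplying prefixes like di-/tri- are ignored for ordering).
Assembling the pieces gives 1-fluoro-3-methylhex-1-yne.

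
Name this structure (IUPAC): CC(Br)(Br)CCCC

2,2-dibromohexane

The longest carbon chain is 6 atoms: the parent is hexane.
The numbering direction is chosen so that the substituent locant set {2,2} is lower than {5,5} at the first point of difference.
With this numbering: two bromo groups at C-2.
The name is 2,2-dibromohexane.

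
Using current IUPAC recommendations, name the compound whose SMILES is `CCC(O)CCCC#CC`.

The longest chain bearing the –OH group and the multiple bond is 9 carbons long (nonane).
The principal characteristic group is an alcohol (–OH), named with the suffix -ol.
The chain contains a C≡C triple bond, so the unsaturation ending is -yne.
Number the chain so that numbering from this end puts the hydroxyl group at C-3 rather than C-7.
With this numbering: the hydroxyl at C-3; the triple bond between C-7 and C-8.
Assembling the pieces gives non-7-yn-3-ol.

non-7-yn-3-ol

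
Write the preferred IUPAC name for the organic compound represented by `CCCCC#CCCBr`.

1-bromooct-3-yne

Counting along the main chain through the multiple bond gives 8 carbons: the parent is octane.
A C≡C triple bond in the chain gives the infix -yne-.
The numbering direction is chosen so that numbering from this end puts the triple bond at C-3 rather than C-5.
This places the triple bond between C-3 and C-4; a bromo group at C-1.
Assembling the pieces gives 1-bromooct-3-yne.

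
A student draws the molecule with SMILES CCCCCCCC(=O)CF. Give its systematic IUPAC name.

1-fluorononan-2-one

Counting along the main chain through the carbonyl gives 9 carbons: the parent is nonane.
The highest-priority functional group is a ketone (C=O on an internal carbon), so the name ends in -one.
The numbering direction is chosen so that numbering from this end puts the carbonyl group at C-2 rather than C-8.
That gives the carbonyl at C-2; a fluoro group at C-1.
The name is 1-fluorononan-2-one.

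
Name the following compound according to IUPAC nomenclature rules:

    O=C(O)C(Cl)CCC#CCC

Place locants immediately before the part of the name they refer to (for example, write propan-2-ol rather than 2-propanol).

Counting along the main chain through the –COOH group and the multiple bond gives 8 carbons: the parent is octane.
A carboxylic acid (terminal –COOH) is the principal characteristic group, giving the suffix -oic acid.
A C≡C triple bond in the chain gives the infix -yne-.
The numbering direction is chosen so that the carboxylic acid carbon is C-1 by definition.
That gives the triple bond between C-5 and C-6; a chloro group at C-2.
Assembling the pieces gives 2-chlorooct-5-ynoic acid.

2-chlorooct-5-ynoic acid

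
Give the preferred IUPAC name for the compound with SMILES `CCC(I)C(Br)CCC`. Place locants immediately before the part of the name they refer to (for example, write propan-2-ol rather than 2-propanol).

The longest continuous carbon chain has 7 atoms, so the parent hydride is heptane.
The numbering direction is chosen so that the substituent locant set {3,4} is lower than {4,5} at the first point of difference.
That gives a bromo group at C-4; an iodo group at C-3.
The substituents are ordered alphabetically, ignoring any di-/tri- multipliers.
The name is 4-bromo-3-iodoheptane.

4-bromo-3-iodoheptane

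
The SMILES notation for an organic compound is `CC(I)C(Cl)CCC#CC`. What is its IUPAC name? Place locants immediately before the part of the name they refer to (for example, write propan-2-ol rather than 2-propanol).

The longest carbon chain that includes the multiple bond has 8 carbons, so the parent hydride is octane.
A C≡C triple bond in the chain gives the infix -yne-.
Number the chain so that numbering from this end puts the triple bond at C-2 rather than C-6.
That gives the triple bond between C-2 and C-3; a chloro group at C-6; an iodo group at C-7.
Substituent prefixes are cited in alphabetical order (multiplying prefixes like di-/tri- are ignored for ordering).
Assembling the pieces gives 6-chloro-7-iodooct-2-yne.

6-chloro-7-iodooct-2-yne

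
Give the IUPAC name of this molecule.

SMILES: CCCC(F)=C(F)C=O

The longest chain bearing the –CHO group and the multiple bond is 6 carbons long (hexane).
The principal characteristic group is an aldehyde (terminal –CHO), named with the suffix -al.
A C=C double bond in the chain gives the infix -ene-.
The numbering direction is chosen so that the aldehyde carbon is C-1 by definition.
That gives the double bond between C-2 and C-3; fluoro groups at C-2 and C-3.
Putting it together: 2,3-difluorohex-2-enal.

2,3-difluorohex-2-enal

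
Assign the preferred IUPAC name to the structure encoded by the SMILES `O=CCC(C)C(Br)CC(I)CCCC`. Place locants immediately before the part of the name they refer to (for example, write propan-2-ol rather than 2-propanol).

The longest chain bearing the –CHO group is 10 carbons long (decane).
An aldehyde (terminal –CHO) is the principal characteristic group, giving the suffix -al.
Choose the numbering such that the aldehyde carbon is C-1 by definition.
This places a bromo group at C-4; an iodo group at C-6; a methyl group at C-3.
The substituents are ordered alphabetically, ignoring any di-/tri- multipliers.
The name is 4-bromo-6-iodo-3-methyldecanal.

4-bromo-6-iodo-3-methyldecanal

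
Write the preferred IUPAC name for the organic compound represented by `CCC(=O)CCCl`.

The longest carbon chain that includes the carbonyl has 5 carbons, so the parent hydride is pentane.
The principal characteristic group is a ketone (C=O on an internal carbon), named with the suffix -one.
The numbering direction is chosen so that the substituent locant set {1} is lower than {5} at the first point of difference.
With this numbering: the carbonyl at C-3; a chloro group at C-1.
Putting it together: 1-chloropentan-3-one.

1-chloropentan-3-one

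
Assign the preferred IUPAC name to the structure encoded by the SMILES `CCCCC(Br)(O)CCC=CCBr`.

The longest carbon chain that includes the –OH group and the multiple bond has 10 carbons, so the parent hydride is decane.
An alcohol (–OH) is the principal characteristic group, giving the suffix -ol.
The chain contains a C=C double bond, so the unsaturation ending is -ene.
Choose the numbering such that numbering from this end puts the hydroxyl group at C-5 rather than C-6.
This places the hydroxyl at C-5; the double bond between C-8 and C-9; bromo groups at C-5 and C-10.
Assembling the pieces gives 5,10-dibromodec-8-en-5-ol.

5,10-dibromodec-8-en-5-ol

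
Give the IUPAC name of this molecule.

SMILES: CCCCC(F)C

2-fluorohexane

The parent chain contains 6 carbons (hexane).
The numbering direction is chosen so that the substituent locant set {2} is lower than {5} at the first point of difference.
With this numbering: a fluoro group at C-2.
Putting it together: 2-fluorohexane.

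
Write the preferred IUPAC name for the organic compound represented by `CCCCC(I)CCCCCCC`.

The longest carbon chain is 12 atoms: the parent is dodecane.
Number the chain so that the substituent locant set {5} is lower than {8} at the first point of difference.
With this numbering: an iodo group at C-5.
Assembling the pieces gives 5-iodododecane.

5-iodododecane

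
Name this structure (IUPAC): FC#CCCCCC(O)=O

Counting along the main chain through the –COOH group and the multiple bond gives 7 carbons: the parent is heptane.
The principal characteristic group is a carboxylic acid (terminal –COOH), named with the suffix -oic acid.
There is one C≡C triple bond, indicated by the ending -yne.
Number the chain so that the carboxylic acid carbon is C-1 by definition.
This places the triple bond between C-6 and C-7; a fluoro group at C-7.
Putting it together: 7-fluorohept-6-ynoic acid.

7-fluorohept-6-ynoic acid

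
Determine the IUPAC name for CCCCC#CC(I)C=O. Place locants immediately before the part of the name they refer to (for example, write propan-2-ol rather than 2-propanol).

2-iodooct-3-ynal

The longest chain bearing the –CHO group and the multiple bond is 8 carbons long (octane).
The principal characteristic group is an aldehyde (terminal –CHO), named with the suffix -al.
A C≡C triple bond in the chain gives the infix -yne-.
The numbering direction is chosen so that the aldehyde carbon is C-1 by definition.
With this numbering: the triple bond between C-3 and C-4; an iodo group at C-2.
Assembling the pieces gives 2-iodooct-3-ynal.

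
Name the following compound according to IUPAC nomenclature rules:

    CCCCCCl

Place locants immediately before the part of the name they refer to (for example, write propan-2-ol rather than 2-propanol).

The parent chain contains 5 carbons (pentane).
The numbering direction is chosen so that the substituent locant set {1} is lower than {5} at the first point of difference.
That gives a chloro group at C-1.
The name is 1-chloropentane.

1-chloropentane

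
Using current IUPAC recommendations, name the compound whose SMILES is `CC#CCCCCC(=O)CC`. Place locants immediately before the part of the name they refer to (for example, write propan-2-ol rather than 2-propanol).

The longest chain bearing the carbonyl and the multiple bond is 10 carbons long (decane).
The principal characteristic group is a ketone (C=O on an internal carbon), named with the suffix -one.
The chain contains a C≡C triple bond, so the unsaturation ending is -yne.
Number the chain so that numbering from this end puts the carbonyl group at C-3 rather than C-8.
With this numbering: the carbonyl at C-3; the triple bond between C-8 and C-9.
Assembling the pieces gives dec-8-yn-3-one.

dec-8-yn-3-one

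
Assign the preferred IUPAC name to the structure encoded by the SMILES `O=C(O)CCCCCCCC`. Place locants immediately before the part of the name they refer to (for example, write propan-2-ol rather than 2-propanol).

The longest carbon chain that includes the –COOH group has 9 carbons, so the parent hydride is nonane.
The principal characteristic group is a carboxylic acid (terminal –COOH), named with the suffix -oic acid.
The numbering direction is chosen so that the carboxylic acid carbon is C-1 by definition.
Assembling the pieces gives nonanoic acid.

nonanoic acid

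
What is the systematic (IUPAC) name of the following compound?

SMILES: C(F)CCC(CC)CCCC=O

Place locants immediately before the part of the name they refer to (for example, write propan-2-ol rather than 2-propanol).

5-ethyl-8-fluorooctanal

The longest carbon chain that includes the –CHO group has 8 carbons, so the parent hydride is octane.
An aldehyde (terminal –CHO) is the principal characteristic group, giving the suffix -al.
The numbering direction is chosen so that the aldehyde carbon is C-1 by definition.
With this numbering: an ethyl group at C-5; a fluoro group at C-8.
Substituent prefixes are cited in alphabetical order (multiplying prefixes like di-/tri- are ignored for ordering).
Putting it together: 5-ethyl-8-fluorooctanal.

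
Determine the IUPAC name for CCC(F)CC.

3-fluoropentane

The longest continuous carbon chain has 5 atoms, so the parent hydride is pentane.
The molecule is symmetric, so either numbering direction gives the same locants.
With this numbering: a fluoro group at C-3.
Putting it together: 3-fluoropentane.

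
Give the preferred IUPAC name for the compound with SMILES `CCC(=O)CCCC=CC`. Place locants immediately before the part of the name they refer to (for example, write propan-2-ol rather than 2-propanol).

non-7-en-3-one

The longest carbon chain that includes the carbonyl and the multiple bond has 9 carbons, so the parent hydride is nonane.
The highest-priority functional group is a ketone (C=O on an internal carbon), so the name ends in -one.
The chain contains a C=C double bond, so the unsaturation ending is -ene.
Choose the numbering such that numbering from this end puts the carbonyl group at C-3 rather than C-7.
This places the carbonyl at C-3; the double bond between C-7 and C-8.
Assembling the pieces gives non-7-en-3-one.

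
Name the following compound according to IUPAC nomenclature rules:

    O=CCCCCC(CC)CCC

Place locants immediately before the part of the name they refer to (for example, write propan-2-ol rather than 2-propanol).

6-ethylnonanal

Counting along the main chain through the –CHO group gives 9 carbons: the parent is nonane.
The principal characteristic group is an aldehyde (terminal –CHO), named with the suffix -al.
The numbering direction is chosen so that the aldehyde carbon is C-1 by definition.
This places an ethyl group at C-6.
Putting it together: 6-ethylnonanal.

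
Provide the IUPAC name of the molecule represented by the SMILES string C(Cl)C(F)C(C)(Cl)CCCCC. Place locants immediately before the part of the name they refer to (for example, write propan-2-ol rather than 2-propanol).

1,3-dichloro-2-fluoro-3-methyloctane

The longest carbon chain is 8 atoms: the parent is octane.
The numbering direction is chosen so that the substituent locant set {1,2,3,3} is lower than {6,6,7,8} at the first point of difference.
This places chloro groups at C-1 and C-3; a fluoro group at C-2; a methyl group at C-3.
Prefixes are listed alphabetically: chloro, fluoro, methyl.
Assembling the pieces gives 1,3-dichloro-2-fluoro-3-methyloctane.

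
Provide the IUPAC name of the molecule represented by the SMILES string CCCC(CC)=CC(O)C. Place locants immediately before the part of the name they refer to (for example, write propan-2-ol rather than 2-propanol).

4-ethylhept-3-en-2-ol

The longest chain bearing the –OH group and the multiple bond is 7 carbons long (heptane).
The highest-priority functional group is an alcohol (–OH), so the name ends in -ol.
A C=C double bond in the chain gives the infix -ene-.
Number the chain so that numbering from this end puts the hydroxyl group at C-2 rather than C-6.
This places the hydroxyl at C-2; the double bond between C-3 and C-4; an ethyl group at C-4.
Putting it together: 4-ethylhept-3-en-2-ol.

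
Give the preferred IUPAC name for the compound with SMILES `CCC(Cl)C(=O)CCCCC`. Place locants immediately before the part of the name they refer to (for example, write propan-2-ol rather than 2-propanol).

3-chlorononan-4-one

The longest chain bearing the carbonyl is 9 carbons long (nonane).
The principal characteristic group is a ketone (C=O on an internal carbon), named with the suffix -one.
Number the chain so that numbering from this end puts the carbonyl group at C-4 rather than C-6.
This places the carbonyl at C-4; a chloro group at C-3.
Assembling the pieces gives 3-chlorononan-4-one.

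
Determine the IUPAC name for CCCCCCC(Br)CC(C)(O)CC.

5-bromo-3-methylundecan-3-ol

Counting along the main chain through the –OH group gives 11 carbons: the parent is undecane.
The principal characteristic group is an alcohol (–OH), named with the suffix -ol.
The numbering direction is chosen so that numbering from this end puts the hydroxyl group at C-3 rather than C-9.
That gives the hydroxyl at C-3; a bromo group at C-5; a methyl group at C-3.
The substituents are ordered alphabetically, ignoring any di-/tri- multipliers.
Assembling the pieces gives 5-bromo-3-methylundecan-3-ol.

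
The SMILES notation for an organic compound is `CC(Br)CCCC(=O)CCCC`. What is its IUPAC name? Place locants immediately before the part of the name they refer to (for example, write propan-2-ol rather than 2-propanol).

The longest chain bearing the carbonyl is 10 carbons long (decane).
The principal characteristic group is a ketone (C=O on an internal carbon), named with the suffix -one.
The numbering direction is chosen so that numbering from this end puts the carbonyl group at C-5 rather than C-6.
This places the carbonyl at C-5; a bromo group at C-9.
Assembling the pieces gives 9-bromodecan-5-one.

9-bromodecan-5-one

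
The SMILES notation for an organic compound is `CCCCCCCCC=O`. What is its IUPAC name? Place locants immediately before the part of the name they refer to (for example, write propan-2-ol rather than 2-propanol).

The longest carbon chain that includes the –CHO group has 9 carbons, so the parent hydride is nonane.
The highest-priority functional group is an aldehyde (terminal –CHO), so the name ends in -al.
The numbering direction is chosen so that the aldehyde carbon is C-1 by definition.
Putting it together: nonanal.

nonanal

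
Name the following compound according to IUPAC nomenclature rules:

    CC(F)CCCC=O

The longest chain bearing the –CHO group is 6 carbons long (hexane).
The highest-priority functional group is an aldehyde (terminal –CHO), so the name ends in -al.
Choose the numbering such that the aldehyde carbon is C-1 by definition.
That gives a fluoro group at C-5.
Putting it together: 5-fluorohexanal.

5-fluorohexanal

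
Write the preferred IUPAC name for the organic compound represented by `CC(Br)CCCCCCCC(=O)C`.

The longest carbon chain that includes the carbonyl has 11 carbons, so the parent hydride is undecane.
The highest-priority functional group is a ketone (C=O on an internal carbon), so the name ends in -one.
The numbering direction is chosen so that numbering from this end puts the carbonyl group at C-2 rather than C-10.
This places the carbonyl at C-2; a bromo group at C-10.
Putting it together: 10-bromoundecan-2-one.

10-bromoundecan-2-one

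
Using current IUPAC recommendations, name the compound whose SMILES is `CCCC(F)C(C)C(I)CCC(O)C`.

7-fluoro-5-iodo-6-methyldecan-2-ol

The longest carbon chain that includes the –OH group has 10 carbons, so the parent hydride is decane.
An alcohol (–OH) is the principal characteristic group, giving the suffix -ol.
Number the chain so that numbering from this end puts the hydroxyl group at C-2 rather than C-9.
This places the hydroxyl at C-2; a fluoro group at C-7; an iodo group at C-5; a methyl group at C-6.
Prefixes are listed alphabetically: fluoro, iodo, methyl.
Putting it together: 7-fluoro-5-iodo-6-methyldecan-2-ol.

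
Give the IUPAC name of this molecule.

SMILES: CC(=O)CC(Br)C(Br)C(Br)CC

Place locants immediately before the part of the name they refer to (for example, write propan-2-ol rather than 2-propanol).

The longest carbon chain that includes the carbonyl has 8 carbons, so the parent hydride is octane.
The principal characteristic group is a ketone (C=O on an internal carbon), named with the suffix -one.
The numbering direction is chosen so that numbering from this end puts the carbonyl group at C-2 rather than C-7.
This places the carbonyl at C-2; bromo groups at C-4 and C-5 and C-6.
Putting it together: 4,5,6-tribromooctan-2-one.

4,5,6-tribromooctan-2-one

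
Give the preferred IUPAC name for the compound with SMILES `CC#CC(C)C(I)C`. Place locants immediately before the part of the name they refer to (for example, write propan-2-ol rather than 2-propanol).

The longest carbon chain that includes the multiple bond has 6 carbons, so the parent hydride is hexane.
The chain contains a C≡C triple bond, so the unsaturation ending is -yne.
Number the chain so that numbering from this end puts the triple bond at C-2 rather than C-4.
With this numbering: the triple bond between C-2 and C-3; an iodo group at C-5; a methyl group at C-4.
The substituents are ordered alphabetically, ignoring any di-/tri- multipliers.
Putting it together: 5-iodo-4-methylhex-2-yne.

5-iodo-4-methylhex-2-yne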